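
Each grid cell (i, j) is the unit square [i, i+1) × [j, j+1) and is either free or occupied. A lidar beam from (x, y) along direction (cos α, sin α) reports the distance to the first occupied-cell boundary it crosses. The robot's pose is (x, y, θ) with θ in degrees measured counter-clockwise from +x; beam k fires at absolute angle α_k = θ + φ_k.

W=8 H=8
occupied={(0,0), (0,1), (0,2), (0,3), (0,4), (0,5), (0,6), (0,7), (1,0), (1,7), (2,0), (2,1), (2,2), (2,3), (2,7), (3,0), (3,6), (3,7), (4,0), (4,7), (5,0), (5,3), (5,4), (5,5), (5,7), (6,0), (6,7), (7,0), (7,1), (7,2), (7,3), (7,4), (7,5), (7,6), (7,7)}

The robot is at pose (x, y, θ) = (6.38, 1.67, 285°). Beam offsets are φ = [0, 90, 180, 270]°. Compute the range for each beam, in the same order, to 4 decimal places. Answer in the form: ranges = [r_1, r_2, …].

ranges = [0.6936, 0.6419, 1.4682, 2.5887]

beam 1: φ=0°, α=285°
  cosα=0.2588 sinα=-0.9659 | (6,1) | tMaxX 2.3955 tMaxY 0.6936 | tΔX 3.8637 tΔY 1.0353
    t=0.6936 [y] (6,0) — stop
  → r_1 = 0.6936
beam 2: φ=90°, α=15°
  cosα=0.9659 sinα=0.2588 | (6,1) | tMaxX 0.6419 tMaxY 1.2750 | tΔX 1.0353 tΔY 3.8637
    t=0.6419 [x] (7,1) — stop
  → r_2 = 0.6419
beam 3: φ=180°, α=105°
  cosα=-0.2588 sinα=0.9659 | (6,1) | tMaxX 1.4682 tMaxY 0.3416 | tΔX 3.8637 tΔY 1.0353
    t=0.3416 [y] (6,2)
    t=1.3769 [y] (6,3)
    t=1.4682 [x] (5,3) — stop
  → r_3 = 1.4682
beam 4: φ=270°, α=195°
  cosα=-0.9659 sinα=-0.2588 | (6,1) | tMaxX 0.3934 tMaxY 2.5887 | tΔX 1.0353 tΔY 3.8637
    t=0.3934 [x] (5,1)
    t=1.4287 [x] (4,1)
    t=2.4640 [x] (3,1)
    t=2.5887 [y] (3,0) — stop
  → r_4 = 2.5887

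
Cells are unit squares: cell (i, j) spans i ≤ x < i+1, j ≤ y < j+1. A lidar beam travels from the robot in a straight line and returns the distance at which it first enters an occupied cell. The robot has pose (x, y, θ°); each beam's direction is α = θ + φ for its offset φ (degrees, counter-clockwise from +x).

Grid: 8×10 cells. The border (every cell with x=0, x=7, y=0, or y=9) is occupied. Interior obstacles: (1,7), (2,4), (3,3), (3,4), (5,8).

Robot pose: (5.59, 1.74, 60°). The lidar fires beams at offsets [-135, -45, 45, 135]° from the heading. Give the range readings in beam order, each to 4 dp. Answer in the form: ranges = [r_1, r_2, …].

ranges = [0.7661, 1.4597, 7.5161, 2.8591]

beam 1: φ=-135°, α=285°
  dir = (cos 285°, sin 285°) = (0.2588, -0.9659); from cell (5,1)
  next x-line at t=1.5841, next y-line at t=0.7661; Δt_x=3.8637, Δt_y=1.0353
    y: enter (5,0) at t=0.7661 ← occupied
  → r_1 = 0.7661
beam 2: φ=-45°, α=15°
  dir = (cos 15°, sin 15°) = (0.9659, 0.2588); from cell (5,1)
  next x-line at t=0.4245, next y-line at t=1.0046; Δt_x=1.0353, Δt_y=3.8637
    x: enter (6,1) at t=0.4245
    y: enter (6,2) at t=1.0046
    x: enter (7,2) at t=1.4597 ← occupied
  → r_2 = 1.4597
beam 3: φ=45°, α=105°
  dir = (cos 105°, sin 105°) = (-0.2588, 0.9659); from cell (5,1)
  next x-line at t=2.2796, next y-line at t=0.2692; Δt_x=3.8637, Δt_y=1.0353
    y: enter (5,2) at t=0.2692
    y: enter (5,3) at t=1.3044
    x: enter (4,3) at t=2.2796
    y: enter (4,4) at t=2.3397
    y: enter (4,5) at t=3.3750
    y: enter (4,6) at t=4.4103
    y: enter (4,7) at t=5.4456
    x: enter (3,7) at t=6.1433
    y: enter (3,8) at t=6.4808
    y: enter (3,9) at t=7.5161 ← occupied
  → r_3 = 7.5161
beam 4: φ=135°, α=195°
  dir = (cos 195°, sin 195°) = (-0.9659, -0.2588); from cell (5,1)
  next x-line at t=0.6108, next y-line at t=2.8591; Δt_x=1.0353, Δt_y=3.8637
    x: enter (4,1) at t=0.6108
    x: enter (3,1) at t=1.6461
    x: enter (2,1) at t=2.6814
    y: enter (2,0) at t=2.8591 ← occupied
  → r_4 = 2.8591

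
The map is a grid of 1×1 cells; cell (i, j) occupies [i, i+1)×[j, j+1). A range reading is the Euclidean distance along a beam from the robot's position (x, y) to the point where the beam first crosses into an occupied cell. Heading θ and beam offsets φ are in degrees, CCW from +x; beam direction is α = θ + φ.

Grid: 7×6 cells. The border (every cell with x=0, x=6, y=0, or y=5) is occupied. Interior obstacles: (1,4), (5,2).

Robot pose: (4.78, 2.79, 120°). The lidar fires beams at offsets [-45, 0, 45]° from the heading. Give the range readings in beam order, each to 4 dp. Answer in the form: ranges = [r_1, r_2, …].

beam 1: φ=-45°, α=75°
  d=(0.2588,0.9659)  start (4,2)  tX=0.8500 tY=0.2174  stride 1/|dx|=3.8637 1/|dy|=1.0353
    cross y-line → (4,3), t=0.2174
    cross x-line → (5,3), t=0.8500
    cross y-line → (5,4), t=1.2527
    cross y-line → (5,5), t=2.2880 (wall)
  → r_1 = 2.2880
beam 2: φ=0°, α=120°
  d=(-0.5000,0.8660)  start (4,2)  tX=1.5600 tY=0.2425  stride 1/|dx|=2.0000 1/|dy|=1.1547
    cross y-line → (4,3), t=0.2425
    cross y-line → (4,4), t=1.3972
    cross x-line → (3,4), t=1.5600
    cross y-line → (3,5), t=2.5519 (wall)
  → r_2 = 2.5519
beam 3: φ=45°, α=165°
  d=(-0.9659,0.2588)  start (4,2)  tX=0.8075 tY=0.8114  stride 1/|dx|=1.0353 1/|dy|=3.8637
    cross x-line → (3,2), t=0.8075
    cross y-line → (3,3), t=0.8114
    cross x-line → (2,3), t=1.8428
    cross x-line → (1,3), t=2.8781
    cross x-line → (0,3), t=3.9133 (wall)
  → r_3 = 3.9133

ranges = [2.2880, 2.5519, 3.9133]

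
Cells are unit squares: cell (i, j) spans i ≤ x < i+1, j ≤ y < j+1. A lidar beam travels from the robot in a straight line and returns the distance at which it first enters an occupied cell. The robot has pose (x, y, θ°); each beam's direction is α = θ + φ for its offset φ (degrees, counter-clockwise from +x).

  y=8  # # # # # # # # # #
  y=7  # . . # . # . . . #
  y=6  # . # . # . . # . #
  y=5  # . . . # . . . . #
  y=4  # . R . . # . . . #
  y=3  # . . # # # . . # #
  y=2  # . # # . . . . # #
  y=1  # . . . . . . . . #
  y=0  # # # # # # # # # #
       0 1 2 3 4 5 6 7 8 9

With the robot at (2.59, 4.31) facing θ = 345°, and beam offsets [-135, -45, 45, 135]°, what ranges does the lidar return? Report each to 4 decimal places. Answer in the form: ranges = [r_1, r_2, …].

ranges = [1.8360, 0.8200, 1.6281, 3.1800]

beam 1: φ=-135°, α=210°
  direction (-0.8660, -0.5000); cell (2,4); t to first gridline: x 0.6813, y 0.6200 (then +1.1547 / +2.0000)
    (2,3) via y @ 0.6200
    (1,3) via x @ 0.6813
    (0,3) via x @ 1.8360  # hit
  → r_1 = 1.8360
beam 2: φ=-45°, α=300°
  direction (0.5000, -0.8660); cell (2,4); t to first gridline: x 0.8200, y 0.3580 (then +2.0000 / +1.1547)
    (2,3) via y @ 0.3580
    (3,3) via x @ 0.8200  # hit
  → r_2 = 0.8200
beam 3: φ=45°, α=30°
  direction (0.8660, 0.5000); cell (2,4); t to first gridline: x 0.4734, y 1.3800 (then +1.1547 / +2.0000)
    (3,4) via x @ 0.4734
    (3,5) via y @ 1.3800
    (4,5) via x @ 1.6281  # hit
  → r_3 = 1.6281
beam 4: φ=135°, α=120°
  direction (-0.5000, 0.8660); cell (2,4); t to first gridline: x 1.1800, y 0.7967 (then +2.0000 / +1.1547)
    (2,5) via y @ 0.7967
    (1,5) via x @ 1.1800
    (1,6) via y @ 1.9514
    (1,7) via y @ 3.1061
    (0,7) via x @ 3.1800  # hit
  → r_4 = 3.1800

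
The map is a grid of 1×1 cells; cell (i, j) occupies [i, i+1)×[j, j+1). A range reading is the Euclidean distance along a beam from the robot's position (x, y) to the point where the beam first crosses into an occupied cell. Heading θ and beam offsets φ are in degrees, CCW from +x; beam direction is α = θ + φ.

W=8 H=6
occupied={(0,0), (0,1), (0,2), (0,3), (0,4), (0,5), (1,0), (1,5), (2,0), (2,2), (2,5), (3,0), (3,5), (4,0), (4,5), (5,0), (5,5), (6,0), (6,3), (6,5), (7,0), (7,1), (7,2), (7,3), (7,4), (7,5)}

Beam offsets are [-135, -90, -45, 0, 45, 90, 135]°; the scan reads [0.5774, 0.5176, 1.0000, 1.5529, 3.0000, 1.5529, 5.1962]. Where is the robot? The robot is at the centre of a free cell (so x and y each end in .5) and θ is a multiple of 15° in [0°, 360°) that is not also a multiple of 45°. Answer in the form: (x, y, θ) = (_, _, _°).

(x, y, θ) = (2.5, 4.5, 195°)

Enumerate (i+0.5, j+0.5, θ) over the 22 free cells and 16 admissible headings. For each, cast all 7 beams and compare to the given ranges.
  (3.5, 4.5, 165°): beam 1 = 1.0000 ≠ 0.5774 ✗
  (3.5, 2.5, 285°): beam 3 = 1.7321 ≠ 1.0000 ✗
  (2.5, 3.5, 60°): beam 1 = 0.5176 ≠ 0.5774 ✗
  (1.5, 3.5, 60°): beam 1 = 2.5882 ≠ 0.5774 ✗
  (1.5, 1.5, 330°): beam 1 = 0.5176 ≠ 0.5774 ✗
  …
  (2.5, 4.5, 195°): r_1=0.5774, r_2=0.5176, r_3=1.0000, r_4=1.5529, r_5=3.0000, r_6=1.5529, r_7=5.1962 — all match ✓
Only this pose fits every beam.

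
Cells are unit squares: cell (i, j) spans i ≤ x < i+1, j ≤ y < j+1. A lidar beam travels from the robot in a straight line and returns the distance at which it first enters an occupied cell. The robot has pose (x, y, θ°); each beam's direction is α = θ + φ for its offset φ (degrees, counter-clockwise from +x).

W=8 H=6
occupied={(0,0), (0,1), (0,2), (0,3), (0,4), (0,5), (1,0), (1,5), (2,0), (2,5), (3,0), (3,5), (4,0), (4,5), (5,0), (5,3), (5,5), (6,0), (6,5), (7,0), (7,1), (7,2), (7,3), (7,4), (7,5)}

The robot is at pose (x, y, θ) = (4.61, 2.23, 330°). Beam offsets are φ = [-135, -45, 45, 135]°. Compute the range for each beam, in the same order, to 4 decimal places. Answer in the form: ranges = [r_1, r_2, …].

ranges = [3.7373, 1.2734, 2.4743, 2.8677]

beam 1: φ=-135°, α=195°
  direction (-0.9659, -0.2588); cell (4,2); t to first gridline: x 0.6315, y 0.8887 (then +1.0353 / +3.8637)
    (3,2) via x @ 0.6315
    (3,1) via y @ 0.8887
    (2,1) via x @ 1.6668
    (1,1) via x @ 2.7021
    (0,1) via x @ 3.7373  # hit
  → r_1 = 3.7373
beam 2: φ=-45°, α=285°
  direction (0.2588, -0.9659); cell (4,2); t to first gridline: x 1.5068, y 0.2381 (then +3.8637 / +1.0353)
    (4,1) via y @ 0.2381
    (4,0) via y @ 1.2734  # hit
  → r_2 = 1.2734
beam 3: φ=45°, α=15°
  direction (0.9659, 0.2588); cell (4,2); t to first gridline: x 0.4038, y 2.9751 (then +1.0353 / +3.8637)
    (5,2) via x @ 0.4038
    (6,2) via x @ 1.4390
    (7,2) via x @ 2.4743  # hit
  → r_3 = 2.4743
beam 4: φ=135°, α=105°
  direction (-0.2588, 0.9659); cell (4,2); t to first gridline: x 2.3569, y 0.7972 (then +3.8637 / +1.0353)
    (4,3) via y @ 0.7972
    (4,4) via y @ 1.8324
    (3,4) via x @ 2.3569
    (3,5) via y @ 2.8677  # hit
  → r_4 = 2.8677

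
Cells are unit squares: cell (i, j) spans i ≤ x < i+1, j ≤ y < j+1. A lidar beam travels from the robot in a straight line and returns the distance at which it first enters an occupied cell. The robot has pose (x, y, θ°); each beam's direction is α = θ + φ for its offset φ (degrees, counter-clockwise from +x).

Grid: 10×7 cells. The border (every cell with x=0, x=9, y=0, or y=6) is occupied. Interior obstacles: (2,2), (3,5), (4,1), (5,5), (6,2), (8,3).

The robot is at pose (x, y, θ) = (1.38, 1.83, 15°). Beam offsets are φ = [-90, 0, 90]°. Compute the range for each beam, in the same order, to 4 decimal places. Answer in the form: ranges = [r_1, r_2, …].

beam 1: φ=-90°, α=285°
  direction (0.2588, -0.9659); cell (1,1); t to first gridline: x 2.3955, y 0.8593 (then +3.8637 / +1.0353)
    (1,0) via y @ 0.8593  # hit
  → r_1 = 0.8593
beam 2: φ=0°, α=15°
  direction (0.9659, 0.2588); cell (1,1); t to first gridline: x 0.6419, y 0.6568 (then +1.0353 / +3.8637)
    (2,1) via x @ 0.6419
    (2,2) via y @ 0.6568  # hit
  → r_2 = 0.6568
beam 3: φ=90°, α=105°
  direction (-0.2588, 0.9659); cell (1,1); t to first gridline: x 1.4682, y 0.1760 (then +3.8637 / +1.0353)
    (1,2) via y @ 0.1760
    (1,3) via y @ 1.2113
    (0,3) via x @ 1.4682  # hit
  → r_3 = 1.4682

ranges = [0.8593, 0.6568, 1.4682]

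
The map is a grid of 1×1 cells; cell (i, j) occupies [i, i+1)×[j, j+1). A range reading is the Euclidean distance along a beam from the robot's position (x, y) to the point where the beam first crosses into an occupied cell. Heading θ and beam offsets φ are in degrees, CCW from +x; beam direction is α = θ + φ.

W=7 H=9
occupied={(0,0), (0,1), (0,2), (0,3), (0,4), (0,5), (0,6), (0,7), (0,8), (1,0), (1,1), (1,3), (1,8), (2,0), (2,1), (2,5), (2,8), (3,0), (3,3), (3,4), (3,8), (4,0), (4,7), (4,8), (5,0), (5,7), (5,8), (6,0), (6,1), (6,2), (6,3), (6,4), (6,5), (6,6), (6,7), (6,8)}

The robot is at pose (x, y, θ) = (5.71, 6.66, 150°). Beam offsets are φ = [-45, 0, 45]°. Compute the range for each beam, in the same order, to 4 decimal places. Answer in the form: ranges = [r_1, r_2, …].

beam 1: φ=-45°, α=105°
  d=(-0.2588,0.9659)  start (5,6)  tX=2.7432 tY=0.3520  stride 1/|dx|=3.8637 1/|dy|=1.0353
    cross y-line → (5,7), t=0.3520 (wall)
  → r_1 = 0.3520
beam 2: φ=0°, α=150°
  d=(-0.8660,0.5000)  start (5,6)  tX=0.8198 tY=0.6800  stride 1/|dx|=1.1547 1/|dy|=2.0000
    cross y-line → (5,7), t=0.6800 (wall)
  → r_2 = 0.6800
beam 3: φ=45°, α=195°
  d=(-0.9659,-0.2588)  start (5,6)  tX=0.7350 tY=2.5500  stride 1/|dx|=1.0353 1/|dy|=3.8637
    cross x-line → (4,6), t=0.7350
    cross x-line → (3,6), t=1.7703
    cross y-line → (3,5), t=2.5500
    cross x-line → (2,5), t=2.8056 (wall)
  → r_3 = 2.8056

ranges = [0.3520, 0.6800, 2.8056]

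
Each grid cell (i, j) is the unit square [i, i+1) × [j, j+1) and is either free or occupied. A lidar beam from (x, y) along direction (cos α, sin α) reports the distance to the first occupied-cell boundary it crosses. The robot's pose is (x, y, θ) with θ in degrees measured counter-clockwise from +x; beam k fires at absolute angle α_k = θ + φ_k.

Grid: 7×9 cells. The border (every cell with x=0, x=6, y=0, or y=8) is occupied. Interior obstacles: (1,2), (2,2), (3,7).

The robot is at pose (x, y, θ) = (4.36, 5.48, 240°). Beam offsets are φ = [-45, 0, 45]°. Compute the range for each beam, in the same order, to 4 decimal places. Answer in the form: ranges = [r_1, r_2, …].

ranges = [3.4785, 2.8637, 4.6380]

beam 1: φ=-45°, α=195°
  d=(-0.9659,-0.2588)  start (4,5)  tX=0.3727 tY=1.8546  stride 1/|dx|=1.0353 1/|dy|=3.8637
    cross x-line → (3,5), t=0.3727
    cross x-line → (2,5), t=1.4080
    cross y-line → (2,4), t=1.8546
    cross x-line → (1,4), t=2.4433
    cross x-line → (0,4), t=3.4785 (wall)
  → r_1 = 3.4785
beam 2: φ=0°, α=240°
  d=(-0.5000,-0.8660)  start (4,5)  tX=0.7200 tY=0.5543  stride 1/|dx|=2.0000 1/|dy|=1.1547
    cross y-line → (4,4), t=0.5543
    cross x-line → (3,4), t=0.7200
    cross y-line → (3,3), t=1.7090
    cross x-line → (2,3), t=2.7200
    cross y-line → (2,2), t=2.8637 (wall)
  → r_2 = 2.8637
beam 3: φ=45°, α=285°
  d=(0.2588,-0.9659)  start (4,5)  tX=2.4728 tY=0.4969  stride 1/|dx|=3.8637 1/|dy|=1.0353
    cross y-line → (4,4), t=0.4969
    cross y-line → (4,3), t=1.5322
    cross x-line → (5,3), t=2.4728
    cross y-line → (5,2), t=2.5675
    cross y-line → (5,1), t=3.6028
    cross y-line → (5,0), t=4.6380 (wall)
  → r_3 = 4.6380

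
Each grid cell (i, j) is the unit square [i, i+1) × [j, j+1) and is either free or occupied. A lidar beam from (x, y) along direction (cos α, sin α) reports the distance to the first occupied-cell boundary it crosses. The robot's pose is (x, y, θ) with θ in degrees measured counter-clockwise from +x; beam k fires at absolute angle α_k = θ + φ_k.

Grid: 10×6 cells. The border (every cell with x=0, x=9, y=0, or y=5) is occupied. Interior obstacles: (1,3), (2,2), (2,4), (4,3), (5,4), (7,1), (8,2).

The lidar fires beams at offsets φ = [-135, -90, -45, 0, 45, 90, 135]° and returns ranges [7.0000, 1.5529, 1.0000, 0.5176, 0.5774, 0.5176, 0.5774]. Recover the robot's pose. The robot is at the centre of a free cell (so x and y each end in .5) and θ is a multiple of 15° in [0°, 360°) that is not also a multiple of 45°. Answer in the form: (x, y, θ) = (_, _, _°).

Enumerate (i+0.5, j+0.5, θ) over the 25 free cells and 16 admissible headings. For each, cast all 7 beams and compare to the given ranges.
  (6.5, 3.5, 15°): beam 1 = 2.8868 ≠ 7.0000 ✗
  (3.5, 4.5, 240°): beam 1 = 0.5176 ≠ 7.0000 ✗
  (6.5, 3.5, 330°): beam 1 = 1.5529 ≠ 7.0000 ✗
  (1.5, 4.5, 150°): beam 1 = 0.5176 ≠ 7.0000 ✗
  (1.5, 1.5, 30°): beam 1 = 0.5176 ≠ 7.0000 ✗
  …
  (8.5, 4.5, 345°): r_1=7.0000, r_2=1.5529, r_3=1.0000, r_4=0.5176, r_5=0.5774, r_6=0.5176, r_7=0.5774 — all match ✓
Only this pose fits every beam.

(x, y, θ) = (8.5, 4.5, 345°)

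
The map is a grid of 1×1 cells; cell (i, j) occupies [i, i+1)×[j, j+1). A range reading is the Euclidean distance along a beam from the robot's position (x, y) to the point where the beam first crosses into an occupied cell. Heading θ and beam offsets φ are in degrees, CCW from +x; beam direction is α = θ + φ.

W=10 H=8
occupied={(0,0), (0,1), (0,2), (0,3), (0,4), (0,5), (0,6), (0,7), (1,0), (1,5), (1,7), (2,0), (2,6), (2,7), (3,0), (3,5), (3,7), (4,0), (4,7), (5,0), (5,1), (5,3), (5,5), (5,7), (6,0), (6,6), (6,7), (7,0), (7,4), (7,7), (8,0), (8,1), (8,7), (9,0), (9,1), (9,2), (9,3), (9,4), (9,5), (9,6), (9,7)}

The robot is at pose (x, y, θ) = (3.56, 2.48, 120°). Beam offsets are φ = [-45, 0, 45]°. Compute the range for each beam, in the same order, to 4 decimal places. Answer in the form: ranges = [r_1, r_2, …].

beam 1: φ=-45°, α=75°
  direction (0.2588, 0.9659); cell (3,2); t to first gridline: x 1.7000, y 0.5383 (then +3.8637 / +1.0353)
    (3,3) via y @ 0.5383
    (3,4) via y @ 1.5736
    (4,4) via x @ 1.7000
    (4,5) via y @ 2.6089
    (4,6) via y @ 3.6442
    (4,7) via y @ 4.6794  # hit
  → r_1 = 4.6794
beam 2: φ=0°, α=120°
  direction (-0.5000, 0.8660); cell (3,2); t to first gridline: x 1.1200, y 0.6004 (then +2.0000 / +1.1547)
    (3,3) via y @ 0.6004
    (2,3) via x @ 1.1200
    (2,4) via y @ 1.7551
    (2,5) via y @ 2.9098
    (1,5) via x @ 3.1200  # hit
  → r_2 = 3.1200
beam 3: φ=45°, α=165°
  direction (-0.9659, 0.2588); cell (3,2); t to first gridline: x 0.5798, y 2.0091 (then +1.0353 / +3.8637)
    (2,2) via x @ 0.5798
    (1,2) via x @ 1.6150
    (1,3) via y @ 2.0091
    (0,3) via x @ 2.6503  # hit
  → r_3 = 2.6503

ranges = [4.6794, 3.1200, 2.6503]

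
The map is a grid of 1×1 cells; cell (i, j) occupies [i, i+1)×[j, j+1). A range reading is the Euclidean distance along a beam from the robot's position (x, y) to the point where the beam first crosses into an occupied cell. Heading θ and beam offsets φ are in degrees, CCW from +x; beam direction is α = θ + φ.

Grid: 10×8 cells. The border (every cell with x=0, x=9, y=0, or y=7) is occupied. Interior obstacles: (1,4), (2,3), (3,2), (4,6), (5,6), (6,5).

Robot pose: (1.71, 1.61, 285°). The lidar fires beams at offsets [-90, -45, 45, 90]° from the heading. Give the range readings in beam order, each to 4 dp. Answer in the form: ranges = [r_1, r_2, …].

beam 1: φ=-90°, α=195°
  dir = (cos 195°, sin 195°) = (-0.9659, -0.2588); from cell (1,1)
  next x-line at t=0.7350, next y-line at t=2.3569; Δt_x=1.0353, Δt_y=3.8637
    x: enter (0,1) at t=0.7350 ← occupied
  → r_1 = 0.7350
beam 2: φ=-45°, α=240°
  dir = (cos 240°, sin 240°) = (-0.5000, -0.8660); from cell (1,1)
  next x-line at t=1.4200, next y-line at t=0.7044; Δt_x=2.0000, Δt_y=1.1547
    y: enter (1,0) at t=0.7044 ← occupied
  → r_2 = 0.7044
beam 3: φ=45°, α=330°
  dir = (cos 330°, sin 330°) = (0.8660, -0.5000); from cell (1,1)
  next x-line at t=0.3349, next y-line at t=1.2200; Δt_x=1.1547, Δt_y=2.0000
    x: enter (2,1) at t=0.3349
    y: enter (2,0) at t=1.2200 ← occupied
  → r_3 = 1.2200
beam 4: φ=90°, α=15°
  dir = (cos 15°, sin 15°) = (0.9659, 0.2588); from cell (1,1)
  next x-line at t=0.3002, next y-line at t=1.5068; Δt_x=1.0353, Δt_y=3.8637
    x: enter (2,1) at t=0.3002
    x: enter (3,1) at t=1.3355
    y: enter (3,2) at t=1.5068 ← occupied
  → r_4 = 1.5068

ranges = [0.7350, 0.7044, 1.2200, 1.5068]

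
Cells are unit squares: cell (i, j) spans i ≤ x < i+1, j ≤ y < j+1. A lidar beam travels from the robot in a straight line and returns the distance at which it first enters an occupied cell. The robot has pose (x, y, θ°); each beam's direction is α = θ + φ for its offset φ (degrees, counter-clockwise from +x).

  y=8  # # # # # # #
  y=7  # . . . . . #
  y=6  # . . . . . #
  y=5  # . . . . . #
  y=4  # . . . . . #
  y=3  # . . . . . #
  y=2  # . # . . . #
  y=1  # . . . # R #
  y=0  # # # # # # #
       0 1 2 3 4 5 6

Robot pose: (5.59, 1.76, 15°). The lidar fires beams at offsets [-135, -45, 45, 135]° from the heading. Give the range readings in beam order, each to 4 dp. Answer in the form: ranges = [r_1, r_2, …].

ranges = [0.8776, 0.4734, 0.8200, 5.3001]

beam 1: φ=-135°, α=240°
  direction (-0.5000, -0.8660); cell (5,1); t to first gridline: x 1.1800, y 0.8776 (then +2.0000 / +1.1547)
    (5,0) via y @ 0.8776  # hit
  → r_1 = 0.8776
beam 2: φ=-45°, α=330°
  direction (0.8660, -0.5000); cell (5,1); t to first gridline: x 0.4734, y 1.5200 (then +1.1547 / +2.0000)
    (6,1) via x @ 0.4734  # hit
  → r_2 = 0.4734
beam 3: φ=45°, α=60°
  direction (0.5000, 0.8660); cell (5,1); t to first gridline: x 0.8200, y 0.2771 (then +2.0000 / +1.1547)
    (5,2) via y @ 0.2771
    (6,2) via x @ 0.8200  # hit
  → r_3 = 0.8200
beam 4: φ=135°, α=150°
  direction (-0.8660, 0.5000); cell (5,1); t to first gridline: x 0.6813, y 0.4800 (then +1.1547 / +2.0000)
    (5,2) via y @ 0.4800
    (4,2) via x @ 0.6813
    (3,2) via x @ 1.8360
    (3,3) via y @ 2.4800
    (2,3) via x @ 2.9907
    (1,3) via x @ 4.1454
    (1,4) via y @ 4.4800
    (0,4) via x @ 5.3001  # hit
  → r_4 = 5.3001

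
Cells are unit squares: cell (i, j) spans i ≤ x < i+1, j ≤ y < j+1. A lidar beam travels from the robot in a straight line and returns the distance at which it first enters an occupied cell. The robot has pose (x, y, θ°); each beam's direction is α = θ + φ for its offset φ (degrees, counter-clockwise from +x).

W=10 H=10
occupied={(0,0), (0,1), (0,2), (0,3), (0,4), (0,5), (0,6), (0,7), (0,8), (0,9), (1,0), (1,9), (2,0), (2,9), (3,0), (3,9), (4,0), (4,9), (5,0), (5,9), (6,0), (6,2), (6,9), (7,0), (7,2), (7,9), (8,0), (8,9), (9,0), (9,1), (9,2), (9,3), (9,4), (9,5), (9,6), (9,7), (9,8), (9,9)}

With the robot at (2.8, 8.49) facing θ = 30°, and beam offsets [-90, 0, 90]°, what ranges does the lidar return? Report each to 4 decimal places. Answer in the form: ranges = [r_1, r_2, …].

beam 1: φ=-90°, α=300°
  cosα=0.5000 sinα=-0.8660 | (2,8) | tMaxX 0.4000 tMaxY 0.5658 | tΔX 2.0000 tΔY 1.1547
    t=0.4000 [x] (3,8)
    t=0.5658 [y] (3,7)
    t=1.7205 [y] (3,6)
    t=2.4000 [x] (4,6)
    t=2.8752 [y] (4,5)
    t=4.0299 [y] (4,4)
    t=4.4000 [x] (5,4)
    t=5.1846 [y] (5,3)
    t=6.3393 [y] (5,2)
    t=6.4000 [x] (6,2) — stop
  → r_1 = 6.4000
beam 2: φ=0°, α=30°
  cosα=0.8660 sinα=0.5000 | (2,8) | tMaxX 0.2309 tMaxY 1.0200 | tΔX 1.1547 tΔY 2.0000
    t=0.2309 [x] (3,8)
    t=1.0200 [y] (3,9) — stop
  → r_2 = 1.0200
beam 3: φ=90°, α=120°
  cosα=-0.5000 sinα=0.8660 | (2,8) | tMaxX 1.6000 tMaxY 0.5889 | tΔX 2.0000 tΔY 1.1547
    t=0.5889 [y] (2,9) — stop
  → r_3 = 0.5889

ranges = [6.4000, 1.0200, 0.5889]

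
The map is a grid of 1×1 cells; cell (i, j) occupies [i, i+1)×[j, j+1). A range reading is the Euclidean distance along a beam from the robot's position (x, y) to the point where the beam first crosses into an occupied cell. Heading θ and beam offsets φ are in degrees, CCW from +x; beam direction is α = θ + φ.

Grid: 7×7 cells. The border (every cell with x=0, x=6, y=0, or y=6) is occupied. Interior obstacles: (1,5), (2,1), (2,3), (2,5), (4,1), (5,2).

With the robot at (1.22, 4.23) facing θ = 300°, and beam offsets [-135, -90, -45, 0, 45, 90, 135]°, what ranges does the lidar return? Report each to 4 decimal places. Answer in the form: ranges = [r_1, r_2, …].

beam 1: φ=-135°, α=165°
  d=(-0.9659,0.2588)  start (1,4)  tX=0.2278 tY=2.9751  stride 1/|dx|=1.0353 1/|dy|=3.8637
    cross x-line → (0,4), t=0.2278 (wall)
  → r_1 = 0.2278
beam 2: φ=-90°, α=210°
  d=(-0.8660,-0.5000)  start (1,4)  tX=0.2540 tY=0.4600  stride 1/|dx|=1.1547 1/|dy|=2.0000
    cross x-line → (0,4), t=0.2540 (wall)
  → r_2 = 0.2540
beam 3: φ=-45°, α=255°
  d=(-0.2588,-0.9659)  start (1,4)  tX=0.8500 tY=0.2381  stride 1/|dx|=3.8637 1/|dy|=1.0353
    cross y-line → (1,3), t=0.2381
    cross x-line → (0,3), t=0.8500 (wall)
  → r_3 = 0.8500
beam 4: φ=0°, α=300°
  d=(0.5000,-0.8660)  start (1,4)  tX=1.5600 tY=0.2656  stride 1/|dx|=2.0000 1/|dy|=1.1547
    cross y-line → (1,3), t=0.2656
    cross y-line → (1,2), t=1.4203
    cross x-line → (2,2), t=1.5600
    cross y-line → (2,1), t=2.5750 (wall)
  → r_4 = 2.5750
beam 5: φ=45°, α=345°
  d=(0.9659,-0.2588)  start (1,4)  tX=0.8075 tY=0.8887  stride 1/|dx|=1.0353 1/|dy|=3.8637
    cross x-line → (2,4), t=0.8075
    cross y-line → (2,3), t=0.8887 (wall)
  → r_5 = 0.8887
beam 6: φ=90°, α=30°
  d=(0.8660,0.5000)  start (1,4)  tX=0.9007 tY=1.5400  stride 1/|dx|=1.1547 1/|dy|=2.0000
    cross x-line → (2,4), t=0.9007
    cross y-line → (2,5), t=1.5400 (wall)
  → r_6 = 1.5400
beam 7: φ=135°, α=75°
  d=(0.2588,0.9659)  start (1,4)  tX=3.0137 tY=0.7972  stride 1/|dx|=3.8637 1/|dy|=1.0353
    cross y-line → (1,5), t=0.7972 (wall)
  → r_7 = 0.7972

ranges = [0.2278, 0.2540, 0.8500, 2.5750, 0.8887, 1.5400, 0.7972]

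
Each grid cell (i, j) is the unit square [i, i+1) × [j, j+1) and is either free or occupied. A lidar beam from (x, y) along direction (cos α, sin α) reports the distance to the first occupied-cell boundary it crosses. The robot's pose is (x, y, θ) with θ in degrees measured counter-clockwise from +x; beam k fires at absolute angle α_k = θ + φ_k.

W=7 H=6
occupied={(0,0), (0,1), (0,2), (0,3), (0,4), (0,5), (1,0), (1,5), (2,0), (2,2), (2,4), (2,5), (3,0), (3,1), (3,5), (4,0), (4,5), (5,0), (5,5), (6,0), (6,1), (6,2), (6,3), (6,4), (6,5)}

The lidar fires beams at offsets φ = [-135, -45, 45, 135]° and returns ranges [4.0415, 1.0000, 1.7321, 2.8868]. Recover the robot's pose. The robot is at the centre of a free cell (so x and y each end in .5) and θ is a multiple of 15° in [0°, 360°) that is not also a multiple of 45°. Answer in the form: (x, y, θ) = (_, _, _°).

Candidates: 17 free-cell centres × 16 headings = 272 poses. Raycast each; keep the one whose scan matches to 4 dp.
  (2.5, 3.5, 75°): beam 1 = 0.5774 ≠ 4.0415 ✗
  (1.5, 4.5, 255°): beam 1 = 0.5774 ≠ 4.0415 ✗
  (3.5, 3.5, 120°): beam 1 = 2.5882 ≠ 4.0415 ✗
  (5.5, 3.5, 150°): beam 1 = 0.5176 ≠ 4.0415 ✗
  (4.5, 1.5, 75°): beam 1 = 0.5774 ≠ 4.0415 ✗
  …
  (4.5, 2.5, 285°): r_1=4.0415, r_2=1.0000, r_3=1.7321, r_4=2.8868 — all match ✓
Unique over the lattice → pose = (4.5, 2.5, 285°).

(x, y, θ) = (4.5, 2.5, 285°)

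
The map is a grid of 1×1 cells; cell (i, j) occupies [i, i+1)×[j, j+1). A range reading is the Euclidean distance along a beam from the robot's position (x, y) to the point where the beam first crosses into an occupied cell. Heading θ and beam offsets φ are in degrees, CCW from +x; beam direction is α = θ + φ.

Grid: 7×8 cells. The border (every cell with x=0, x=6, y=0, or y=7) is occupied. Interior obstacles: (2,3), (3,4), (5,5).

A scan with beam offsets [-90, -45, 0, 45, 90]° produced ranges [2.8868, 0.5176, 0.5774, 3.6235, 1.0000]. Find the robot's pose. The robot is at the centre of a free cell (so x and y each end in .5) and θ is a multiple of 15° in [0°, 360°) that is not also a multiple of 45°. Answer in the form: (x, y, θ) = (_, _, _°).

(x, y, θ) = (1.5, 3.5, 30°)

The pose lattice has 27·16 = 432 candidates. Test each by forward raycasting.
  (4.5, 2.5, 240°): beam 1 = 1.7321 ≠ 2.8868 ✗
  (3.5, 1.5, 210°): beam 1 = 1.7321 ≠ 2.8868 ✗
  (5.5, 6.5, 60°): beam 1 = 0.5774 ≠ 2.8868 ✗
  (1.5, 4.5, 120°): beam 1 = 5.0000 ≠ 2.8868 ✗
  (1.5, 6.5, 105°): beam 1 = 1.9319 ≠ 2.8868 ✗
  …
  (1.5, 3.5, 30°): r_1=2.8868, r_2=0.5176, r_3=0.5774, r_4=3.6235, r_5=1.0000 — all match ✓
Unique over the lattice → pose = (1.5, 3.5, 30°).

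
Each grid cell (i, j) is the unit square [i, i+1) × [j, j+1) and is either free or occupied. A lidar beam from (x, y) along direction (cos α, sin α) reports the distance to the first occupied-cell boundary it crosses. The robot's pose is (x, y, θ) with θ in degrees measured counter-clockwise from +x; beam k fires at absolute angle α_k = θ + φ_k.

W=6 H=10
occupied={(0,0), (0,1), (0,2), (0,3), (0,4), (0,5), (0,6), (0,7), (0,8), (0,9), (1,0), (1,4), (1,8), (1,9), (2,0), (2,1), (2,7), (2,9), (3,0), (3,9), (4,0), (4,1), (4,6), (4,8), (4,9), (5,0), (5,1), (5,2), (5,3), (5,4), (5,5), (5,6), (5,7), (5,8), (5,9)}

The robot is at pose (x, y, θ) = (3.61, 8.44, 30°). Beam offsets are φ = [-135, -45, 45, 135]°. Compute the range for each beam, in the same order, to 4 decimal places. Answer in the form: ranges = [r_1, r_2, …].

ranges = [7.7025, 0.4038, 0.5798, 1.6668]

beam 1: φ=-135°, α=255°
  dir = (cos 255°, sin 255°) = (-0.2588, -0.9659); from cell (3,8)
  next x-line at t=2.3569, next y-line at t=0.4555; Δt_x=3.8637, Δt_y=1.0353
    y: enter (3,7) at t=0.4555
    y: enter (3,6) at t=1.4908
    x: enter (2,6) at t=2.3569
    y: enter (2,5) at t=2.5261
    y: enter (2,4) at t=3.5614
    y: enter (2,3) at t=4.5966
    y: enter (2,2) at t=5.6319
    x: enter (1,2) at t=6.2206
    y: enter (1,1) at t=6.6672
    y: enter (1,0) at t=7.7025 ← occupied
  → r_1 = 7.7025
beam 2: φ=-45°, α=345°
  dir = (cos 345°, sin 345°) = (0.9659, -0.2588); from cell (3,8)
  next x-line at t=0.4038, next y-line at t=1.7000; Δt_x=1.0353, Δt_y=3.8637
    x: enter (4,8) at t=0.4038 ← occupied
  → r_2 = 0.4038
beam 3: φ=45°, α=75°
  dir = (cos 75°, sin 75°) = (0.2588, 0.9659); from cell (3,8)
  next x-line at t=1.5068, next y-line at t=0.5798; Δt_x=3.8637, Δt_y=1.0353
    y: enter (3,9) at t=0.5798 ← occupied
  → r_3 = 0.5798
beam 4: φ=135°, α=165°
  dir = (cos 165°, sin 165°) = (-0.9659, 0.2588); from cell (3,8)
  next x-line at t=0.6315, next y-line at t=2.1637; Δt_x=1.0353, Δt_y=3.8637
    x: enter (2,8) at t=0.6315
    x: enter (1,8) at t=1.6668 ← occupied
  → r_4 = 1.6668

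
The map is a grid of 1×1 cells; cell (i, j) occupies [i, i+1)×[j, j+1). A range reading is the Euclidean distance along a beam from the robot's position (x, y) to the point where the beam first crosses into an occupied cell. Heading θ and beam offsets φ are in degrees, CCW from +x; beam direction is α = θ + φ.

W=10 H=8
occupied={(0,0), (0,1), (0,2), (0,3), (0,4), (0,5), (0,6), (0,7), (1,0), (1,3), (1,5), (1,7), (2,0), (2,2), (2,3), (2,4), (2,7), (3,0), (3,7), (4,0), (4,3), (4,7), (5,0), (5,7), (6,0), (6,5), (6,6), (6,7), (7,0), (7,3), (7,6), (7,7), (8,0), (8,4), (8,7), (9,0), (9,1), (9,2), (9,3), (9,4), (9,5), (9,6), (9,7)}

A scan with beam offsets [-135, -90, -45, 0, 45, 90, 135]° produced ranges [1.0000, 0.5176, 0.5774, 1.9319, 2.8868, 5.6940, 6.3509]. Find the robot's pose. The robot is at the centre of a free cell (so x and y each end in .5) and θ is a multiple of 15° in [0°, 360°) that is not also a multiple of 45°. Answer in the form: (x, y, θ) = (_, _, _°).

(x, y, θ) = (4.5, 6.5, 165°)

Enumerate (i+0.5, j+0.5, θ) over the 37 free cells and 16 admissible headings. For each, cast all 7 beams and compare to the given ranges.
  (5.5, 5.5, 330°): beam 1 = 2.5882 ≠ 1.0000 ✗
  (3.5, 6.5, 105°): beam 1 = 2.8868 ≠ 1.0000 ✗
  (3.5, 3.5, 330°): beam 1 = 0.5176 ≠ 1.0000 ✗
  …
  (4.5, 6.5, 165°): r_1=1.0000, r_2=0.5176, r_3=0.5774, r_4=1.9319, r_5=2.8868, r_6=5.6940, r_7=6.3509 — all match ✓
Only this pose fits every beam.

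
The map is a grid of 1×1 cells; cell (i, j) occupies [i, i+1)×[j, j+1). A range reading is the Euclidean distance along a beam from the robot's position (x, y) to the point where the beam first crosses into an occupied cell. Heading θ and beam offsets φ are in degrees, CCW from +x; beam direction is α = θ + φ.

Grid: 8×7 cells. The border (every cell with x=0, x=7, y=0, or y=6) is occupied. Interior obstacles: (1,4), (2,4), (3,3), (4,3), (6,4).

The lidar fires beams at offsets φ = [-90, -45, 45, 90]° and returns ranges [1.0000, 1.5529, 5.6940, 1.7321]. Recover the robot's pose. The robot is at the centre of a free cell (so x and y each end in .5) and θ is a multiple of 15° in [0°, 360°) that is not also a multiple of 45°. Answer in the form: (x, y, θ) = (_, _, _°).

(x, y, θ) = (6.5, 2.5, 150°)

Candidates: 25 free-cell centres × 16 headings = 400 poses. Raycast each; keep the one whose scan matches to 4 dp.
  (3.5, 1.5, 330°): beam 1 = 0.5774 ≠ 1.0000 ✗
  (2.5, 3.5, 210°): beam 1 = 0.5774 ≠ 1.0000 ✗
  (4.5, 2.5, 30°): beam 1 = 1.7321 ≠ 1.0000 ✗
  (2.5, 5.5, 300°): beam 2 = 0.5176 ≠ 1.5529 ✗
  …
  (6.5, 2.5, 150°): r_1=1.0000, r_2=1.5529, r_3=5.6940, r_4=1.7321 — all match ✓
Unique over the lattice → pose = (6.5, 2.5, 150°).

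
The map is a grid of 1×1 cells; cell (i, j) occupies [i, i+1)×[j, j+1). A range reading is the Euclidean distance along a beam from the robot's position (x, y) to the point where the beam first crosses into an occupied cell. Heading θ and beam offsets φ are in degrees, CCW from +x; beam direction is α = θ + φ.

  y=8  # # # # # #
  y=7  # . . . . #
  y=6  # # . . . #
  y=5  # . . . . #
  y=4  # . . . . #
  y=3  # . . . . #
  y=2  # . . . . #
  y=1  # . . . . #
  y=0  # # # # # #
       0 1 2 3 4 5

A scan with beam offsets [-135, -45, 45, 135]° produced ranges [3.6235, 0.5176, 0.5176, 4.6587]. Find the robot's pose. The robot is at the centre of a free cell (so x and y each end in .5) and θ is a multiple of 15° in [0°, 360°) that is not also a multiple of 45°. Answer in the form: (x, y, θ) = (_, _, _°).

(x, y, θ) = (1.5, 5.5, 150°)

Enumerate (i+0.5, j+0.5, θ) over the 27 free cells and 16 admissible headings. For each, cast all 4 beams and compare to the given ranges.
  (2.5, 7.5, 285°): beam 1 = 1.0000 ≠ 3.6235 ✗
  (2.5, 7.5, 150°): beam 1 = 1.9319 ≠ 3.6235 ✗
  (1.5, 1.5, 30°): beam 1 = 0.5176 ≠ 3.6235 ✗
  (2.5, 3.5, 255°): beam 1 = 2.8868 ≠ 3.6235 ✗
  (2.5, 6.5, 345°): beam 1 = 0.5774 ≠ 3.6235 ✗
  …
  (1.5, 5.5, 150°): r_1=3.6235, r_2=0.5176, r_3=0.5176, r_4=4.6587 — all match ✓
Only this pose fits every beam.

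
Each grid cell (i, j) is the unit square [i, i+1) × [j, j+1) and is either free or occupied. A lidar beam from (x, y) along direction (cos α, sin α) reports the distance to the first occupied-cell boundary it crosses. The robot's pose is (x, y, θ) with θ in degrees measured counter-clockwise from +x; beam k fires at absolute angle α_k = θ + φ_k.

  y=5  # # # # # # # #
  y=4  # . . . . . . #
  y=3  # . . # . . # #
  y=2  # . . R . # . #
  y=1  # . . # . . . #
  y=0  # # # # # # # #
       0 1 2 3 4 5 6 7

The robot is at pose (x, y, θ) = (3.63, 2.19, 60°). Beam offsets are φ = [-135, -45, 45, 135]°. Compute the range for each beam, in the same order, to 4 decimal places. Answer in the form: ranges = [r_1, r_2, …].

beam 1: φ=-135°, α=285°
  direction (0.2588, -0.9659); cell (3,2); t to first gridline: x 1.4296, y 0.1967 (then +3.8637 / +1.0353)
    (3,1) via y @ 0.1967  # hit
  → r_1 = 0.1967
beam 2: φ=-45°, α=15°
  direction (0.9659, 0.2588); cell (3,2); t to first gridline: x 0.3831, y 3.1296 (then +1.0353 / +3.8637)
    (4,2) via x @ 0.3831
    (5,2) via x @ 1.4183  # hit
  → r_2 = 1.4183
beam 3: φ=45°, α=105°
  direction (-0.2588, 0.9659); cell (3,2); t to first gridline: x 2.4341, y 0.8386 (then +3.8637 / +1.0353)
    (3,3) via y @ 0.8386  # hit
  → r_3 = 0.8386
beam 4: φ=135°, α=195°
  direction (-0.9659, -0.2588); cell (3,2); t to first gridline: x 0.6522, y 0.7341 (then +1.0353 / +3.8637)
    (2,2) via x @ 0.6522
    (2,1) via y @ 0.7341
    (1,1) via x @ 1.6875
    (0,1) via x @ 2.7228  # hit
  → r_4 = 2.7228

ranges = [0.1967, 1.4183, 0.8386, 2.7228]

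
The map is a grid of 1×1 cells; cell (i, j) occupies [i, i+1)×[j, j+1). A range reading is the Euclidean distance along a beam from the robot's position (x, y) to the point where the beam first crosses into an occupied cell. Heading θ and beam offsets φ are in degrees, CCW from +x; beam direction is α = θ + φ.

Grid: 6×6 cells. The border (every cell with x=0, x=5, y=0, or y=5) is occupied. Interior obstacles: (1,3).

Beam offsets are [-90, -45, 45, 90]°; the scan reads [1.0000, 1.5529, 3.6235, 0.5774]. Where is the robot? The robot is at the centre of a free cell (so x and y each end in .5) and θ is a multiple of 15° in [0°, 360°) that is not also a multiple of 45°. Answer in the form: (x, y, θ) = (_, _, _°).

The pose lattice has 15·16 = 240 candidates. Test each by forward raycasting.
  (1.5, 1.5, 300°): beam 1 = 0.5774 ≠ 1.0000 ✗
  (3.5, 1.5, 30°): beam 1 = 0.5774 ≠ 1.0000 ✗
  (3.5, 1.5, 15°): beam 1 = 0.5176 ≠ 1.0000 ✗
  …
  (1.5, 2.5, 330°): r_1=1.0000, r_2=1.5529, r_3=3.6235, r_4=0.5774 — all match ✓
Unique over the lattice → pose = (1.5, 2.5, 330°).

(x, y, θ) = (1.5, 2.5, 330°)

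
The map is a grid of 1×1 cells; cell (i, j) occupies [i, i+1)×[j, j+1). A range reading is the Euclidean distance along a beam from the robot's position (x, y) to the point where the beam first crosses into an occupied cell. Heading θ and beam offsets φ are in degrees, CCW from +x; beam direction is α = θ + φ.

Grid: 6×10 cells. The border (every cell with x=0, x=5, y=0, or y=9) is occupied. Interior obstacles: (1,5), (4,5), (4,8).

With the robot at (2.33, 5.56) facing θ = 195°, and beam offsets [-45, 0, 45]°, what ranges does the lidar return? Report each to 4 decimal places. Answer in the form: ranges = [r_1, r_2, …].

beam 1: φ=-45°, α=150°
  direction (-0.8660, 0.5000); cell (2,5); t to first gridline: x 0.3811, y 0.8800 (then +1.1547 / +2.0000)
    (1,5) via x @ 0.3811  # hit
  → r_1 = 0.3811
beam 2: φ=0°, α=195°
  direction (-0.9659, -0.2588); cell (2,5); t to first gridline: x 0.3416, y 2.1637 (then +1.0353 / +3.8637)
    (1,5) via x @ 0.3416  # hit
  → r_2 = 0.3416
beam 3: φ=45°, α=240°
  direction (-0.5000, -0.8660); cell (2,5); t to first gridline: x 0.6600, y 0.6466 (then +2.0000 / +1.1547)
    (2,4) via y @ 0.6466
    (1,4) via x @ 0.6600
    (1,3) via y @ 1.8013
    (0,3) via x @ 2.6600  # hit
  → r_3 = 2.6600

ranges = [0.3811, 0.3416, 2.6600]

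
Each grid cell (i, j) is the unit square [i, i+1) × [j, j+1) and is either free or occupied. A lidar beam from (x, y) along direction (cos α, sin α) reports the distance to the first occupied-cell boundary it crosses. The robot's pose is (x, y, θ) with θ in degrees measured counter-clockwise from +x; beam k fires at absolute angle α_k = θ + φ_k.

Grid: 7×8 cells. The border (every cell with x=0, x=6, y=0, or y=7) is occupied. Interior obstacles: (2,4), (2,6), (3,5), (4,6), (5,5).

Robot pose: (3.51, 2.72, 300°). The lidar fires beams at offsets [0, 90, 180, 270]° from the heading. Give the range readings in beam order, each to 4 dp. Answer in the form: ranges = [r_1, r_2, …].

beam 1: φ=0°, α=300°
  cosα=0.5000 sinα=-0.8660 | (3,2) | tMaxX 0.9800 tMaxY 0.8314 | tΔX 2.0000 tΔY 1.1547
    t=0.8314 [y] (3,1)
    t=0.9800 [x] (4,1)
    t=1.9861 [y] (4,0) — stop
  → r_1 = 1.9861
beam 2: φ=90°, α=30°
  cosα=0.8660 sinα=0.5000 | (3,2) | tMaxX 0.5658 tMaxY 0.5600 | tΔX 1.1547 tΔY 2.0000
    t=0.5600 [y] (3,3)
    t=0.5658 [x] (4,3)
    t=1.7205 [x] (5,3)
    t=2.5600 [y] (5,4)
    t=2.8752 [x] (6,4) — stop
  → r_2 = 2.8752
beam 3: φ=180°, α=120°
  cosα=-0.5000 sinα=0.8660 | (3,2) | tMaxX 1.0200 tMaxY 0.3233 | tΔX 2.0000 tΔY 1.1547
    t=0.3233 [y] (3,3)
    t=1.0200 [x] (2,3)
    t=1.4780 [y] (2,4) — stop
  → r_3 = 1.4780
beam 4: φ=270°, α=210°
  cosα=-0.8660 sinα=-0.5000 | (3,2) | tMaxX 0.5889 tMaxY 1.4400 | tΔX 1.1547 tΔY 2.0000
    t=0.5889 [x] (2,2)
    t=1.4400 [y] (2,1)
    t=1.7436 [x] (1,1)
    t=2.8983 [x] (0,1) — stop
  → r_4 = 2.8983

ranges = [1.9861, 2.8752, 1.4780, 2.8983]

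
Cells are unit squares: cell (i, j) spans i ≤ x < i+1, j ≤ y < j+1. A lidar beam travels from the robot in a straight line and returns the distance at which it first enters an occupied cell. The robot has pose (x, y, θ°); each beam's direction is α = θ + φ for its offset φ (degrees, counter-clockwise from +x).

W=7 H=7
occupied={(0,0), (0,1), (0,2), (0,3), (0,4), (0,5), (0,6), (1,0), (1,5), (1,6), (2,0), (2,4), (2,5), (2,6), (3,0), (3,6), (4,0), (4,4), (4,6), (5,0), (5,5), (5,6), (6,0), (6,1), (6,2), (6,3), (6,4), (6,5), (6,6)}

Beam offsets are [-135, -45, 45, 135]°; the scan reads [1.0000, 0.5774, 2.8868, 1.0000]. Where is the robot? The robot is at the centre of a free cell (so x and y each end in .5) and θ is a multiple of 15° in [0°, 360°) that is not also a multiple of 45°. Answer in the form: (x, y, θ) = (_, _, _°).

Candidates: 20 free-cell centres × 16 headings = 320 poses. Raycast each; keep the one whose scan matches to 4 dp.
  (2.5, 1.5, 195°): beam 1 = 3.0000 ≠ 1.0000 ✗
  (3.5, 2.5, 210°): beam 1 = 1.9319 ≠ 1.0000 ✗
  (5.5, 4.5, 330°): beam 1 = 0.5176 ≠ 1.0000 ✗
  (3.5, 5.5, 60°): beam 1 = 4.6587 ≠ 1.0000 ✗
  …
  (1.5, 3.5, 255°): r_1=1.0000, r_2=0.5774, r_3=2.8868, r_4=1.0000 — all match ✓
Unique over the lattice → pose = (1.5, 3.5, 255°).

(x, y, θ) = (1.5, 3.5, 255°)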